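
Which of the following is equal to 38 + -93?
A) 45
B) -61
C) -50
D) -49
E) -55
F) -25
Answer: E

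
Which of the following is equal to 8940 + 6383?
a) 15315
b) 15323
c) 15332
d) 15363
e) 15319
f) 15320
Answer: b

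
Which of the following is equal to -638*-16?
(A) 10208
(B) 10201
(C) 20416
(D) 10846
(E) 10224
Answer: A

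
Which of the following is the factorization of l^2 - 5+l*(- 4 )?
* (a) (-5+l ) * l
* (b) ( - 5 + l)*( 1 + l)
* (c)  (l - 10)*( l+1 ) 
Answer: b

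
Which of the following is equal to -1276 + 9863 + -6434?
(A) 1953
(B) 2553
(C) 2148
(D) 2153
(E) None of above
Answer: D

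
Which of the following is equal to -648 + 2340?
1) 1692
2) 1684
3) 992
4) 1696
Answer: 1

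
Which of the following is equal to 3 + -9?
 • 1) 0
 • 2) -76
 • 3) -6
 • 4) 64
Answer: 3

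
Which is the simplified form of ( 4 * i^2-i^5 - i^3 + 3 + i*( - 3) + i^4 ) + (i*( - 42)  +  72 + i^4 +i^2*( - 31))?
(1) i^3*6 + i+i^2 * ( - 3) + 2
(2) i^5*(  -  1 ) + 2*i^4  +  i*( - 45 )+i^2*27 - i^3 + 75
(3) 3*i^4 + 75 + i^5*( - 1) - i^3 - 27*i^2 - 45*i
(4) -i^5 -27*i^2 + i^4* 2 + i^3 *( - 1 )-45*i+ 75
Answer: 4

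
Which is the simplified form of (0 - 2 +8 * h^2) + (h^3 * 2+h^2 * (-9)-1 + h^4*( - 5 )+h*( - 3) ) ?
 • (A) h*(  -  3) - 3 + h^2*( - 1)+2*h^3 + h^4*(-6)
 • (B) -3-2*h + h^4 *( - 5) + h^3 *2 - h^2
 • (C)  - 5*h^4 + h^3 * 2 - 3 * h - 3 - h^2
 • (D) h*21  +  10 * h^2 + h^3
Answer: C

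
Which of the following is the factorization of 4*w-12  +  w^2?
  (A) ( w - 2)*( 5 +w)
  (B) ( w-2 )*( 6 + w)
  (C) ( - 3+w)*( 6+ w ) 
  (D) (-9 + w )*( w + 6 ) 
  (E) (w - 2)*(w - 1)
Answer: B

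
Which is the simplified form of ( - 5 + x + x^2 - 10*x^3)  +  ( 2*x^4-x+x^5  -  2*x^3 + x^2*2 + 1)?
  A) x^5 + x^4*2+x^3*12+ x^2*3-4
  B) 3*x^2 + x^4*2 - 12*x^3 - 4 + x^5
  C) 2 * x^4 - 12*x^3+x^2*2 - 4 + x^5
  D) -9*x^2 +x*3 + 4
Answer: B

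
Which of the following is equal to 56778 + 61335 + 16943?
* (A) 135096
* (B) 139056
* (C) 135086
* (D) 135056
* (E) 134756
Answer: D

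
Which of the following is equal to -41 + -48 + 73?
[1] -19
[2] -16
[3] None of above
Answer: 2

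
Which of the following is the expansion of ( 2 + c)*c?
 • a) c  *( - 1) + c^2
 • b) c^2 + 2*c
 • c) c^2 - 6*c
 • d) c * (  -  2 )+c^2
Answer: b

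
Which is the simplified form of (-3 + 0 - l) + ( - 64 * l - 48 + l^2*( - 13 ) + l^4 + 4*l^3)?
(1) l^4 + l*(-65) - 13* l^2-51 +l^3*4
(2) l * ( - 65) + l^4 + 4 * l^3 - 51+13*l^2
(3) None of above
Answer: 1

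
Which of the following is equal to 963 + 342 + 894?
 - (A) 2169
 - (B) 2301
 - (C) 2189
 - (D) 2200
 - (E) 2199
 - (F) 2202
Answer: E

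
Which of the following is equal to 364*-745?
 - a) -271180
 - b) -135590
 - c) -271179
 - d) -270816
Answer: a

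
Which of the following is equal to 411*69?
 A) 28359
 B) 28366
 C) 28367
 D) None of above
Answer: A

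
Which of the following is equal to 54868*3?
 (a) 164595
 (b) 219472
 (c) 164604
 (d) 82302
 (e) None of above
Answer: c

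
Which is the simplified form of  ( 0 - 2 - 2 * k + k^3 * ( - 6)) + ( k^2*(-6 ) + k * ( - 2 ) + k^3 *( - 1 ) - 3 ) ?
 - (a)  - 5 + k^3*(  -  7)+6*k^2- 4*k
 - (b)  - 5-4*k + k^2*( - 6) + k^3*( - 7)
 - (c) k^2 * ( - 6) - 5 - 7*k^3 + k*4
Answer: b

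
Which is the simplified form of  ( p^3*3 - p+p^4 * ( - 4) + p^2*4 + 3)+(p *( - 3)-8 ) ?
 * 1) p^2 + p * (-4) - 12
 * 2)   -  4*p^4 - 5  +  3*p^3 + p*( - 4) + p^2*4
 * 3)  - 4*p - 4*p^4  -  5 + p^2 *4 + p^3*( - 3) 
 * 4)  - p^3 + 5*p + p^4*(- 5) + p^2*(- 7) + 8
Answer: 2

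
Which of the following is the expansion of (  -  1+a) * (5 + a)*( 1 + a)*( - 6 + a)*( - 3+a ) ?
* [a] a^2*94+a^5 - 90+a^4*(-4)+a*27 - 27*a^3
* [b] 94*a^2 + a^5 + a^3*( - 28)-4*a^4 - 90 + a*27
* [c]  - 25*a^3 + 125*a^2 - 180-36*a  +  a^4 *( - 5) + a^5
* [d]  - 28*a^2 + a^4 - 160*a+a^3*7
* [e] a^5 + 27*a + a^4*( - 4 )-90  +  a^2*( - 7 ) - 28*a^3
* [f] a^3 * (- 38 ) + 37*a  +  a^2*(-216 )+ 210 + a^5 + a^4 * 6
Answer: b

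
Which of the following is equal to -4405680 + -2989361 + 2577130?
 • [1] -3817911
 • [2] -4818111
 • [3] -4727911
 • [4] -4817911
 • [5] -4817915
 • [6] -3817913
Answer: 4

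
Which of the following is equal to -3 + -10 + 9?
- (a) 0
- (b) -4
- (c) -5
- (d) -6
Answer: b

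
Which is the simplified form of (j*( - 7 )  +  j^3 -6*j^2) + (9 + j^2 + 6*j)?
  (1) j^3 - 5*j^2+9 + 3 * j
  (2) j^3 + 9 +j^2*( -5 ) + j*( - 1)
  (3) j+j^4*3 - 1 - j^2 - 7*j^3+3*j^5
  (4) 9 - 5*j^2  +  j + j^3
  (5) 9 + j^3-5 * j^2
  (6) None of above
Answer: 2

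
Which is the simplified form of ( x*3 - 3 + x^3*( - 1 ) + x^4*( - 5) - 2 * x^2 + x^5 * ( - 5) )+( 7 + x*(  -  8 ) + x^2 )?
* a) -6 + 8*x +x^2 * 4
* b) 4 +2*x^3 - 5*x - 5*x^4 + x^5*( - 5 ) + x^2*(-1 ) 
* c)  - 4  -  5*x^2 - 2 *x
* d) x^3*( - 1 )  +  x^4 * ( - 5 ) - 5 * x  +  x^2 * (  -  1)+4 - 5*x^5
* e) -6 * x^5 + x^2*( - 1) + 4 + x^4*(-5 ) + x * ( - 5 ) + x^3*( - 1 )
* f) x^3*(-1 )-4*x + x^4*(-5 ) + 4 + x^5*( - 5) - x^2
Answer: d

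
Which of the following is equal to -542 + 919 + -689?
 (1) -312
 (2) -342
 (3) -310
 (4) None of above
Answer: 1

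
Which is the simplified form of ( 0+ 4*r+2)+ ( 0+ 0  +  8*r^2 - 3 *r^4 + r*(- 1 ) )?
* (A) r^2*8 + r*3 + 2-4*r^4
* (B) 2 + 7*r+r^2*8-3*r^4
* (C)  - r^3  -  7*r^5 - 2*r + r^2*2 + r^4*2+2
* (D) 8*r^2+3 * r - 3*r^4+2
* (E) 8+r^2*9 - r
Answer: D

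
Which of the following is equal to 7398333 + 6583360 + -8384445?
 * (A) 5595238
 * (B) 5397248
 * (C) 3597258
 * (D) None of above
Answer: D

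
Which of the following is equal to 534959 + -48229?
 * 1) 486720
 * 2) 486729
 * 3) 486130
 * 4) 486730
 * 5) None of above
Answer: 4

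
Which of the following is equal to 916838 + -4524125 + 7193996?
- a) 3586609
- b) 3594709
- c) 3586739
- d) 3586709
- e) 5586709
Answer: d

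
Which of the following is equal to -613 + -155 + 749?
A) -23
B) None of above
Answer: B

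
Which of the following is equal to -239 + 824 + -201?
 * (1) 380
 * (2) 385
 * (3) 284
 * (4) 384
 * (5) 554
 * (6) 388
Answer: 4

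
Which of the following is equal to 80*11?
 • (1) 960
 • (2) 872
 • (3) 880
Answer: 3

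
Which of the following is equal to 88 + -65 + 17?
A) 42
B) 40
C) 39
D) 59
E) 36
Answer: B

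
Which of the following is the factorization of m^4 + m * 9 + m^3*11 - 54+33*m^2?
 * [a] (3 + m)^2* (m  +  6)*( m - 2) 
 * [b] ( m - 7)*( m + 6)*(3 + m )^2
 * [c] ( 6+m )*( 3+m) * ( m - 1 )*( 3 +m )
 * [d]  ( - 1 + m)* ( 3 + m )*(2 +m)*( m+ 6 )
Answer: c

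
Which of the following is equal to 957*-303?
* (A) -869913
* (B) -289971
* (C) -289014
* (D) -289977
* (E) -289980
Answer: B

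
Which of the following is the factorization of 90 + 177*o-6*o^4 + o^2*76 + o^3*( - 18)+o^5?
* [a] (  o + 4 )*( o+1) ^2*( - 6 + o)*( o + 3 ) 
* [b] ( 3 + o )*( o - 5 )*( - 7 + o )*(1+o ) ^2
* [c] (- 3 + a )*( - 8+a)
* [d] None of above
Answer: d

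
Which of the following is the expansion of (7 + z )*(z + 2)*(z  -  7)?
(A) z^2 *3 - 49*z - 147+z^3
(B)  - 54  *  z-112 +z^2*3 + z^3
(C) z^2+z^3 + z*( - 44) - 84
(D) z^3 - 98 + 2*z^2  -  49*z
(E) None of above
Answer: D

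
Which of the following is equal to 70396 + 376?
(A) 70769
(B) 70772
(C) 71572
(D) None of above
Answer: B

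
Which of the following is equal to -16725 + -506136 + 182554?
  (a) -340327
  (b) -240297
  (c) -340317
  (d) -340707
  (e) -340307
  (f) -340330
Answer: e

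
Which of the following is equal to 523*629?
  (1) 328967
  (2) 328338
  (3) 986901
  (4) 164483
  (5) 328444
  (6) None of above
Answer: 1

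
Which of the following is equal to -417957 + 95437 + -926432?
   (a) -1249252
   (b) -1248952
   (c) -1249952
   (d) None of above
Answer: b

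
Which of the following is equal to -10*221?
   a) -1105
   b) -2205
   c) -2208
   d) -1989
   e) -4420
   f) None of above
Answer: f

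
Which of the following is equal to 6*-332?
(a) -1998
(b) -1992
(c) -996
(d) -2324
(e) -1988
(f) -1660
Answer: b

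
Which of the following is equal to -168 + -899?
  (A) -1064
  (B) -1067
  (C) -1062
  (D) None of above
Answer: B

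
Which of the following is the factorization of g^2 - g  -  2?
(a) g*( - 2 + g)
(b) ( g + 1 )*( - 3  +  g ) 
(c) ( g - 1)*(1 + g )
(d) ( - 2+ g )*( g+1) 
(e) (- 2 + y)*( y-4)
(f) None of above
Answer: d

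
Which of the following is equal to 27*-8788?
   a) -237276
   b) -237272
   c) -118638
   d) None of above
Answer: a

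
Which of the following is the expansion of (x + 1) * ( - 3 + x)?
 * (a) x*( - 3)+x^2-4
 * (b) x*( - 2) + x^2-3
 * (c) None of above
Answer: b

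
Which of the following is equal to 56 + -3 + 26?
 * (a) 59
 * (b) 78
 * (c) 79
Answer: c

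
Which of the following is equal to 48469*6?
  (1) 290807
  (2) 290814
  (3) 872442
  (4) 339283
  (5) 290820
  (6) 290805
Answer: 2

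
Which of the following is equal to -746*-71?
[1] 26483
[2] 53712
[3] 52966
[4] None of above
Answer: 3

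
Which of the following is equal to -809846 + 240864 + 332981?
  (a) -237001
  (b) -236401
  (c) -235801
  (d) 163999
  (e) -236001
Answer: e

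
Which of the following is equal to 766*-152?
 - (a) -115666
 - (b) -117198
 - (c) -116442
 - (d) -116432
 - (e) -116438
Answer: d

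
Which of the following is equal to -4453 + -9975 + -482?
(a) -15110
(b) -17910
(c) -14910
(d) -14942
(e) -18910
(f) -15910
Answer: c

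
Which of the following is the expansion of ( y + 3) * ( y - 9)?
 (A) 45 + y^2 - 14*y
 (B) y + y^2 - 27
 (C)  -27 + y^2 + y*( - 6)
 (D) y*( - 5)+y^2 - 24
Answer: C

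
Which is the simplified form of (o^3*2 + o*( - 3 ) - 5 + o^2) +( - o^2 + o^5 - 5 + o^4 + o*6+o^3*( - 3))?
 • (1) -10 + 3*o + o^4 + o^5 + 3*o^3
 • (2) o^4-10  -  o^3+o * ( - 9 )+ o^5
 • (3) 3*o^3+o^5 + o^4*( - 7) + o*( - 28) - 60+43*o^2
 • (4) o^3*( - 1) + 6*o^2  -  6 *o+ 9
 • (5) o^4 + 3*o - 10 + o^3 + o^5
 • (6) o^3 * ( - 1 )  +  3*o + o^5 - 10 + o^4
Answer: 6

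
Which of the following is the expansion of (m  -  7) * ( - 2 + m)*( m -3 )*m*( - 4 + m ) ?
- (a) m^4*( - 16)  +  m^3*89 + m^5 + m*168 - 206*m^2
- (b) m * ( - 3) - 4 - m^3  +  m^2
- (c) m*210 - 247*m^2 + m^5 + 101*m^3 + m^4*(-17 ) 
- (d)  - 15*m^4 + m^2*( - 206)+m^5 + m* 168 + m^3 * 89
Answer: a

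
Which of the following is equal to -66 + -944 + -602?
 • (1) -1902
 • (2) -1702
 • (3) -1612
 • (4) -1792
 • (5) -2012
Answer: 3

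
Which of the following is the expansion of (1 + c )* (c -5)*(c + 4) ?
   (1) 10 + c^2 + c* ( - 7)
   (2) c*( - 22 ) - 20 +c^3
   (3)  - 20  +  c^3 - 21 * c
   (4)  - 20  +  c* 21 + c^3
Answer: 3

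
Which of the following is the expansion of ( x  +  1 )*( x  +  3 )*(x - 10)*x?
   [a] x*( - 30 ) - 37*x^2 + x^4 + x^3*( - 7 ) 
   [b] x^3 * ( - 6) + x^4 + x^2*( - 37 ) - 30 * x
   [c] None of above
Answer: b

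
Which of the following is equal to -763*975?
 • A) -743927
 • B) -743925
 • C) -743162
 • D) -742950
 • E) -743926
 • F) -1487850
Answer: B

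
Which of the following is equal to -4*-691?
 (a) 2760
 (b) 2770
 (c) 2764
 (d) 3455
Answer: c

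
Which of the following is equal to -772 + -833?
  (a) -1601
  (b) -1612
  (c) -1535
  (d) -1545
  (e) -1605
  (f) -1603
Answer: e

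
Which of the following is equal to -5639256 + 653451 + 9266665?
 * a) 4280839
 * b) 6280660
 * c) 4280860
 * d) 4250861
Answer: c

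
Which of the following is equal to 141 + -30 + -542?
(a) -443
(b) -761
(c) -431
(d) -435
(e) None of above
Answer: c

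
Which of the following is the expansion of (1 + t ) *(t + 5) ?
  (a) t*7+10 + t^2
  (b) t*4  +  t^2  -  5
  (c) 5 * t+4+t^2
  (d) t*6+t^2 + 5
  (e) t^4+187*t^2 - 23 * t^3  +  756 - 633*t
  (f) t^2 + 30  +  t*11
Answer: d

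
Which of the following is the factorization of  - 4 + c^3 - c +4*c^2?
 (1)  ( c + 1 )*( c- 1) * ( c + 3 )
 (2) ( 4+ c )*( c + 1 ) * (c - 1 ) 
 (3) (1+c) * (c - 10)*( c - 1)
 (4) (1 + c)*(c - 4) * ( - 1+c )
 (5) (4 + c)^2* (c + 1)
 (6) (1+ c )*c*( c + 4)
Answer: 2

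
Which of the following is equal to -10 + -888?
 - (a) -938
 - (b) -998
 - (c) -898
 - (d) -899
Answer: c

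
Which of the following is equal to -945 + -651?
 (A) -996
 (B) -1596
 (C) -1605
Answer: B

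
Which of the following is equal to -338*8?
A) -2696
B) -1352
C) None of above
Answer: C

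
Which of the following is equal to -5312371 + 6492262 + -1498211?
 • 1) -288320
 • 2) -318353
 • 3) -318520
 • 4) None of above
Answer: 4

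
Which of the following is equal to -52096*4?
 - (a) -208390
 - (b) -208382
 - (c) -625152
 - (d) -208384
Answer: d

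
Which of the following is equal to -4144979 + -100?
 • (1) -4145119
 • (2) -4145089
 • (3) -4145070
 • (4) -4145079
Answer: 4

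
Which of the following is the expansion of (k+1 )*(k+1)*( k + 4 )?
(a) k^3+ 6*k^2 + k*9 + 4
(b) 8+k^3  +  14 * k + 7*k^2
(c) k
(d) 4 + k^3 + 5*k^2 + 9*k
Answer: a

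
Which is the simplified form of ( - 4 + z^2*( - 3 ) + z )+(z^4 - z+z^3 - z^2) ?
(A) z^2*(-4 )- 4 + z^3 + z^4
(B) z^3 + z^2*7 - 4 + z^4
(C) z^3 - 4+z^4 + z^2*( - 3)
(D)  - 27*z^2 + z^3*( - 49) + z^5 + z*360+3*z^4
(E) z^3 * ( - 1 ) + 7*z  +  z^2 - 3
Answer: A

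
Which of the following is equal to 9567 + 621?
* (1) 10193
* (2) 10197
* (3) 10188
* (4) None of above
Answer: 3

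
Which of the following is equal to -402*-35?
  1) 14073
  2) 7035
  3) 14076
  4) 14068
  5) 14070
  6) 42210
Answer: 5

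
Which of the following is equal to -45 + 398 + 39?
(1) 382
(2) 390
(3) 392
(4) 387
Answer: 3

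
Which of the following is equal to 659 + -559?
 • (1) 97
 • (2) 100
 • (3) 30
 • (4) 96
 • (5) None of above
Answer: 2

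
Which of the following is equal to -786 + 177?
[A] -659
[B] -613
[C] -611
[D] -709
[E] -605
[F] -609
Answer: F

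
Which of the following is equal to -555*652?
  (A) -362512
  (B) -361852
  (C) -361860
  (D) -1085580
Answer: C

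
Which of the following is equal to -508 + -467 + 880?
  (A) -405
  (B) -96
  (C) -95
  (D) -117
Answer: C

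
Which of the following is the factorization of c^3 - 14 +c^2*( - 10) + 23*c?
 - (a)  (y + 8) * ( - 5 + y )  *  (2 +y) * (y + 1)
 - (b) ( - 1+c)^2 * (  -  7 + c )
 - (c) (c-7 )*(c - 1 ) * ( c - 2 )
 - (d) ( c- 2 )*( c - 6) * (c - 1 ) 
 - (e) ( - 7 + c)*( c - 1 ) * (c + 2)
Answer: c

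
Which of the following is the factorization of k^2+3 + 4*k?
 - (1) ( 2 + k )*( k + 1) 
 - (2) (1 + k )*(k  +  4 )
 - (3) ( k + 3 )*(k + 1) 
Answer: 3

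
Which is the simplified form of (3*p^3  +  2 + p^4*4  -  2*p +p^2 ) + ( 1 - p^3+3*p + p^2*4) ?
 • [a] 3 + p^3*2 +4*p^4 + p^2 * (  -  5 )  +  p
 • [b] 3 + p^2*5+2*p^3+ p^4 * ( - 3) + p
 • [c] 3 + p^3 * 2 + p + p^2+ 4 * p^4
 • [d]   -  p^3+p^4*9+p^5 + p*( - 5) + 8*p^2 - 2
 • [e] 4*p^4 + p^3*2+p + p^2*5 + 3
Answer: e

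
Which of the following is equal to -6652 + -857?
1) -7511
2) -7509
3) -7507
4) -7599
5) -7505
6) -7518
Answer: 2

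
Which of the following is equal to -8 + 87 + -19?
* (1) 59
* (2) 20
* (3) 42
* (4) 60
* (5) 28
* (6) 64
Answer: 4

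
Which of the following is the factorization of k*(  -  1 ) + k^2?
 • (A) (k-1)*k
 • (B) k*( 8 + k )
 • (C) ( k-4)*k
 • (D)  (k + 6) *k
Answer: A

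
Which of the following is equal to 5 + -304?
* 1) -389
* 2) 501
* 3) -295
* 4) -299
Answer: 4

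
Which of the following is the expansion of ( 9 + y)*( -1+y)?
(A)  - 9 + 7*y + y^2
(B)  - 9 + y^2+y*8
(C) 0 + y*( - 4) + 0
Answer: B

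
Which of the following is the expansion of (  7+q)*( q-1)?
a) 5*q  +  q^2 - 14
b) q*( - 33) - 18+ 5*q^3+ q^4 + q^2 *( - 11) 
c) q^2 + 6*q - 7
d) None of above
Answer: c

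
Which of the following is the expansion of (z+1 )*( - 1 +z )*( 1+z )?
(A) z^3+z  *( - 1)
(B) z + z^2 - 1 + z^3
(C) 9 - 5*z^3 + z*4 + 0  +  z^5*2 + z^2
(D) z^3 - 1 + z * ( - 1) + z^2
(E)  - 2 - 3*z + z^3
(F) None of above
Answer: D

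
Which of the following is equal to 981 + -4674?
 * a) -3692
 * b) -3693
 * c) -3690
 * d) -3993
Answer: b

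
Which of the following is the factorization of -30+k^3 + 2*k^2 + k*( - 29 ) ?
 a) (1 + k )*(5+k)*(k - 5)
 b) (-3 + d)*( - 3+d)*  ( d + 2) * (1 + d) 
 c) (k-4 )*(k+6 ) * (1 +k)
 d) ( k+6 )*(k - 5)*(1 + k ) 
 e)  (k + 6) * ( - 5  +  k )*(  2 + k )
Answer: d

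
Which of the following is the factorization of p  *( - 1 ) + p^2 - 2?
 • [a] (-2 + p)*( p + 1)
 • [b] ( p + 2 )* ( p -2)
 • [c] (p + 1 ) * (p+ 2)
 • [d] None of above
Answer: a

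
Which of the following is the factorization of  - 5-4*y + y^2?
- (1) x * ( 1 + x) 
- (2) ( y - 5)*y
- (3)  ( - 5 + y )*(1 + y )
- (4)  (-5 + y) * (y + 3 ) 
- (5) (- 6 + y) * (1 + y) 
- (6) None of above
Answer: 3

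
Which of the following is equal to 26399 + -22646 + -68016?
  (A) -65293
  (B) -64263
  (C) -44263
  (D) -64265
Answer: B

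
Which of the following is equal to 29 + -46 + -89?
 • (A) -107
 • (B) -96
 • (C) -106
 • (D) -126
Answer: C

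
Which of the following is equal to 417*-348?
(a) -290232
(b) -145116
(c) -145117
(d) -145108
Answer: b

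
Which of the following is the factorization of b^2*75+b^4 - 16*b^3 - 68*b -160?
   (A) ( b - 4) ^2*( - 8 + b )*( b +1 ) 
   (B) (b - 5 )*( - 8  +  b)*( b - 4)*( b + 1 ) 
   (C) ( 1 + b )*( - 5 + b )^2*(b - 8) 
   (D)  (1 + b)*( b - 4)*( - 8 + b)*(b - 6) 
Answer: B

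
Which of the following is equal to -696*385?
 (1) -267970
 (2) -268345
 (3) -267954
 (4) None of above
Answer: 4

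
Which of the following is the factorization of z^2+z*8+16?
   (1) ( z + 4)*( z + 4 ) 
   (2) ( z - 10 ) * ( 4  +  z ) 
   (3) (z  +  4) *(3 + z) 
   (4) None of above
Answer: 1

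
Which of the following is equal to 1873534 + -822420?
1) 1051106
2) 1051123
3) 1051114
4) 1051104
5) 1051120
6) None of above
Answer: 3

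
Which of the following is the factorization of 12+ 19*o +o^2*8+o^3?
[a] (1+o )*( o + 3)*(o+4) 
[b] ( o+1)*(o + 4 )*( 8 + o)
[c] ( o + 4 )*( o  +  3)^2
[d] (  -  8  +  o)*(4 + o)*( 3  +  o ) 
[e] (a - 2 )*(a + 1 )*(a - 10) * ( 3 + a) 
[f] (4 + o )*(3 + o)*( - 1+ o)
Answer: a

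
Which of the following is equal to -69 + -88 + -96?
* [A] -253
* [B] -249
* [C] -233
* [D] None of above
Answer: A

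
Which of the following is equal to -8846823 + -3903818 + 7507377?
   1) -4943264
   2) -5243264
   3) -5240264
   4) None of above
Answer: 2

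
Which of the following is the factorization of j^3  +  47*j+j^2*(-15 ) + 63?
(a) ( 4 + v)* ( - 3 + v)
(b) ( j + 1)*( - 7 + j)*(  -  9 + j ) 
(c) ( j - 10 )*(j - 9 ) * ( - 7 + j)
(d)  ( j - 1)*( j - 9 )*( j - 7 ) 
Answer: b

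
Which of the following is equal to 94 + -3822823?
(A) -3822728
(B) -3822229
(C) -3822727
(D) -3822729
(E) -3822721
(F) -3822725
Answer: D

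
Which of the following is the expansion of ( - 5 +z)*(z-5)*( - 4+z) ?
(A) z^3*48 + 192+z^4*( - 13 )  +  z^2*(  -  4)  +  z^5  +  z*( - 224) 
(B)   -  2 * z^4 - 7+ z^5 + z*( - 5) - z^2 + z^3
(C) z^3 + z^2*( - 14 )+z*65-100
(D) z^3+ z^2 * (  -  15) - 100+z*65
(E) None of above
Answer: C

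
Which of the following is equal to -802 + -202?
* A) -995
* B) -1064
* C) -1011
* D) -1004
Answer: D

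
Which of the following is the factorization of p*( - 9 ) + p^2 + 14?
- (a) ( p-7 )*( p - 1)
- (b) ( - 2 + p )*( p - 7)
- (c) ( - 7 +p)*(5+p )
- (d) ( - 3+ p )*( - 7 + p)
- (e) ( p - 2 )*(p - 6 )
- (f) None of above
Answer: b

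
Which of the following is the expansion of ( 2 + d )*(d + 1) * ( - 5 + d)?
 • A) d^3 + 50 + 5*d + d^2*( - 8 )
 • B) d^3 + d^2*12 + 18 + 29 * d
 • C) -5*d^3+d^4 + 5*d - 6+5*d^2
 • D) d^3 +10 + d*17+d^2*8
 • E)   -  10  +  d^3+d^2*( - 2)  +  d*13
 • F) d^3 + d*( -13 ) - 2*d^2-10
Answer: F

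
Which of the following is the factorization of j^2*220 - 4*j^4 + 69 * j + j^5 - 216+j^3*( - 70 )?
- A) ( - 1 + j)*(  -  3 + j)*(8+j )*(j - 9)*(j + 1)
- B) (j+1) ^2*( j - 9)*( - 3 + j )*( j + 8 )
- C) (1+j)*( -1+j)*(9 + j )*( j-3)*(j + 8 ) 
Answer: A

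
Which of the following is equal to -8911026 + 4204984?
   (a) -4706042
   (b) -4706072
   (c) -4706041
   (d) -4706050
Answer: a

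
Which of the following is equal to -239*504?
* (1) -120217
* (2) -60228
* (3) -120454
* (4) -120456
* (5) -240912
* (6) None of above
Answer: 4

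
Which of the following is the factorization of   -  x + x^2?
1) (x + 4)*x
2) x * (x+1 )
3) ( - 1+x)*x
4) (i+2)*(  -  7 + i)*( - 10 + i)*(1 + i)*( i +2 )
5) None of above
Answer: 3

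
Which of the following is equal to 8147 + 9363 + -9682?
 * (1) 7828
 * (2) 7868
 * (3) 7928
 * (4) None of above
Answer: 1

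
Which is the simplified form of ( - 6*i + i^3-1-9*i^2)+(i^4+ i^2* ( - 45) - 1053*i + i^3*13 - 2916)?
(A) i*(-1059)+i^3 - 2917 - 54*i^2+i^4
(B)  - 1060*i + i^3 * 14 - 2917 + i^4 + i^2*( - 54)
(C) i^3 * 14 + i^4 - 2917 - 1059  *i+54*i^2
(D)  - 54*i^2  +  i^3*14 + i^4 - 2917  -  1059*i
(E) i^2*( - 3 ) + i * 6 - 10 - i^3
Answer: D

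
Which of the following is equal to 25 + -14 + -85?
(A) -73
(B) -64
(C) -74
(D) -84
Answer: C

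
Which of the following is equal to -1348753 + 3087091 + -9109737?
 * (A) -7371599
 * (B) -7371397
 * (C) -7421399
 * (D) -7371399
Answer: D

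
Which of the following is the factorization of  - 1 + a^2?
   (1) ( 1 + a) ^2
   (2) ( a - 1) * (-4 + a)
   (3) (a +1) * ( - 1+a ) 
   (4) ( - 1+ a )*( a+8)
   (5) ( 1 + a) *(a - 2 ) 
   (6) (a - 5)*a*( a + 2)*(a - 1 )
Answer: 3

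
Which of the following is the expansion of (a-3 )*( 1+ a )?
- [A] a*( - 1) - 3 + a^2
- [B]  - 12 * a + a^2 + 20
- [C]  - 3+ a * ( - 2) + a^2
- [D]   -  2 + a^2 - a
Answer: C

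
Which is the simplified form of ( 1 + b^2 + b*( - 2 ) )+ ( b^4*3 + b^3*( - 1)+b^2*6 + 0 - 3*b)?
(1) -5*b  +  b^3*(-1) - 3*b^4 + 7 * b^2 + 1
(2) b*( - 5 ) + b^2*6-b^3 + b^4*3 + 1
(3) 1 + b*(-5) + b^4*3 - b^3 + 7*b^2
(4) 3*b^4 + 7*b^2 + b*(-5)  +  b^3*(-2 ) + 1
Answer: 3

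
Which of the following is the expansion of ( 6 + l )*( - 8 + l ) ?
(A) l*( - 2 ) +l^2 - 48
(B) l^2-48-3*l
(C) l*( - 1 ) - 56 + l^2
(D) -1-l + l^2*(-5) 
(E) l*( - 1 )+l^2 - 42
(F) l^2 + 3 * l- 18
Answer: A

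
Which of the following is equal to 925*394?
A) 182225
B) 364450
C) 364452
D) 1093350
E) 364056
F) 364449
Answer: B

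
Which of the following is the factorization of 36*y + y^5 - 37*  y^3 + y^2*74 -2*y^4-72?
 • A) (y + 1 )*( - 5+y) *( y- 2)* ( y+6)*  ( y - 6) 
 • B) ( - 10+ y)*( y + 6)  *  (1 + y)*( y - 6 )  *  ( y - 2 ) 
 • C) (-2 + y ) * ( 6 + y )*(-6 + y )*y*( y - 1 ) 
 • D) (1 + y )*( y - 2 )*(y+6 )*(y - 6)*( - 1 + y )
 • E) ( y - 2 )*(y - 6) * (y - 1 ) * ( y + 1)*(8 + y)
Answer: D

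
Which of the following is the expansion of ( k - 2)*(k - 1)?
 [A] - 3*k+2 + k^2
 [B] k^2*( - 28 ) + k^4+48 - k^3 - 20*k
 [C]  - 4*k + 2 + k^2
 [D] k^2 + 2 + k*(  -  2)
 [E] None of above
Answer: A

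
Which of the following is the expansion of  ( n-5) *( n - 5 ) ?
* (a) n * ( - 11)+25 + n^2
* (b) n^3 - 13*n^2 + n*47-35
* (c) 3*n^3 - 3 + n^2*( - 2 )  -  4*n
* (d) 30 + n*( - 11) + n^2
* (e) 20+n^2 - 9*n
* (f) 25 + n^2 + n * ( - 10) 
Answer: f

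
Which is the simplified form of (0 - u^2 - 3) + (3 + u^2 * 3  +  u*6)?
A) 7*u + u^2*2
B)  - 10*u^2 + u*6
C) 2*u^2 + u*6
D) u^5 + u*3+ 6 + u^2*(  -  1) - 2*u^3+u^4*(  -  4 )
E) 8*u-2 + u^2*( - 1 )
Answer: C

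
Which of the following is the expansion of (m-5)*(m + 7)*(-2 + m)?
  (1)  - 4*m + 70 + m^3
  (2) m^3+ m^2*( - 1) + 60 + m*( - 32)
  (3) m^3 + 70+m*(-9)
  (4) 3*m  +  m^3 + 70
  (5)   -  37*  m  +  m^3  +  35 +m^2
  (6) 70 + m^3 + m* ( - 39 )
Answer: 6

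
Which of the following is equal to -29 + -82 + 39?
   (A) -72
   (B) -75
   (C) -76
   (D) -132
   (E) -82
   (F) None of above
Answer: A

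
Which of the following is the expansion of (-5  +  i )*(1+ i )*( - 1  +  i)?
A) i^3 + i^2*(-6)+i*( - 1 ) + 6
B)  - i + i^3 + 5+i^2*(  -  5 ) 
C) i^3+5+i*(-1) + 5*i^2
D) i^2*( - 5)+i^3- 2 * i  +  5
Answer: B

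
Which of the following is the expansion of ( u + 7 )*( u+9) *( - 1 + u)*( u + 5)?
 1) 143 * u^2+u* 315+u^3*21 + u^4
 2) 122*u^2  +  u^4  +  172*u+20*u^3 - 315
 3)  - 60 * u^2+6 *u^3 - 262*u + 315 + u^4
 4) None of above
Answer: 2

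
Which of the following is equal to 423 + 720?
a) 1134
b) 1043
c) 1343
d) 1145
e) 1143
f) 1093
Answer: e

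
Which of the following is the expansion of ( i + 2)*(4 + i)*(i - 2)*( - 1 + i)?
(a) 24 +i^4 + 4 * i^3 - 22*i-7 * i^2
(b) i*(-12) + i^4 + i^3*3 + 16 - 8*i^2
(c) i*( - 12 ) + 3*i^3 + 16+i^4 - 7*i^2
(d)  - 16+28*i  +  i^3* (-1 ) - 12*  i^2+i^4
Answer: b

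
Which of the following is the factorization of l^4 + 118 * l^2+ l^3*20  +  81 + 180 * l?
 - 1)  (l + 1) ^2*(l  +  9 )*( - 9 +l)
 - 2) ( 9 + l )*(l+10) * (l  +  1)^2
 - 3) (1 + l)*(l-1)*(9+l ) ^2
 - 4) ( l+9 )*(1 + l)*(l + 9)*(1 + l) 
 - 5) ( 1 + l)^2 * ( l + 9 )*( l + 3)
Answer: 4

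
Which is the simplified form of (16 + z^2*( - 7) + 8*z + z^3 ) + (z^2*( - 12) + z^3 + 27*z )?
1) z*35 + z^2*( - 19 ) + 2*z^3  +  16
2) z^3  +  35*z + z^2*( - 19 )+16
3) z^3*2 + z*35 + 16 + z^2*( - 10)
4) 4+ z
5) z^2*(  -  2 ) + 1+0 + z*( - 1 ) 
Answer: 1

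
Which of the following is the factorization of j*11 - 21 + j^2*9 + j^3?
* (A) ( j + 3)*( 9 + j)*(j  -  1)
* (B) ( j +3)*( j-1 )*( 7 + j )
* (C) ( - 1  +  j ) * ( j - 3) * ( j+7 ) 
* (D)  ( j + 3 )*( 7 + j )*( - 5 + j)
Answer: B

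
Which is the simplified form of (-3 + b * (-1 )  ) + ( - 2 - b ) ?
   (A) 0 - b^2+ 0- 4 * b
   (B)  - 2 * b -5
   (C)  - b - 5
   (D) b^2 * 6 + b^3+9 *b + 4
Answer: B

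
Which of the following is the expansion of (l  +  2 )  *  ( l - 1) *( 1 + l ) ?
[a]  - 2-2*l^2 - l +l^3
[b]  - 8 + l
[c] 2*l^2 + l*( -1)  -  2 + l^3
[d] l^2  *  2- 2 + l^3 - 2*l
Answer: c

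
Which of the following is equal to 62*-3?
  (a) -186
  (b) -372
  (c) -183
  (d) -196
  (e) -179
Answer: a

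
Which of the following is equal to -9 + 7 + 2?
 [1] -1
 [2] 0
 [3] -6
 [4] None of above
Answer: 2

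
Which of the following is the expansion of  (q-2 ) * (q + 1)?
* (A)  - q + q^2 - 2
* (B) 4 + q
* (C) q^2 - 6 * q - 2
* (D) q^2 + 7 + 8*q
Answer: A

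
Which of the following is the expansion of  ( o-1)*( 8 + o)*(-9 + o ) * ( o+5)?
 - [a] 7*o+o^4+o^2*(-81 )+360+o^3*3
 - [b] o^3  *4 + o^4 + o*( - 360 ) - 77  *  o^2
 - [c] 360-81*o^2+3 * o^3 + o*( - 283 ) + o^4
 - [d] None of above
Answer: c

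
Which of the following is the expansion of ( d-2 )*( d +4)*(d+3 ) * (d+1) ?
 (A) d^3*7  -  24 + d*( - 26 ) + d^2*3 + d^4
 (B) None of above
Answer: B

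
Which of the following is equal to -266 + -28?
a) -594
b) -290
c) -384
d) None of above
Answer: d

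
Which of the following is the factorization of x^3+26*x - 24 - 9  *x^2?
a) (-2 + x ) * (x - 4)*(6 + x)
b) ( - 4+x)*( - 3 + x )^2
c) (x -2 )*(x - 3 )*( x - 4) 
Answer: c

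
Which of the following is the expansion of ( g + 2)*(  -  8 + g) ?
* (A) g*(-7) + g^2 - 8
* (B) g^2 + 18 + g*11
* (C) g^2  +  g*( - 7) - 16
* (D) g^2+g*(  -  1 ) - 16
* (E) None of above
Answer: E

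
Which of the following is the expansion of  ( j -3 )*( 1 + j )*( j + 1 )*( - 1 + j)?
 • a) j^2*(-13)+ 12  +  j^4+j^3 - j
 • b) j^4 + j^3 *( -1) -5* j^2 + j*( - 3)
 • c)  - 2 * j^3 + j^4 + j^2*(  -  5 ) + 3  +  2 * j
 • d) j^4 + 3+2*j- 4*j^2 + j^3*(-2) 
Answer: d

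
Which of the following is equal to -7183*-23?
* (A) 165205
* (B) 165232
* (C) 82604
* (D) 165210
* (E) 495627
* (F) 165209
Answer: F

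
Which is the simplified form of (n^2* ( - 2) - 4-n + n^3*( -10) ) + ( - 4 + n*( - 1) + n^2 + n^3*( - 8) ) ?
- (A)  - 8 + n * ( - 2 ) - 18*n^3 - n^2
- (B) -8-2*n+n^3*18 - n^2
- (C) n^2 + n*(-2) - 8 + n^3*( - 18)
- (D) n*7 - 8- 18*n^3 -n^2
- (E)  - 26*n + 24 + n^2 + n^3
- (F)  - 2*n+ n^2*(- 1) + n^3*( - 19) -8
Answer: A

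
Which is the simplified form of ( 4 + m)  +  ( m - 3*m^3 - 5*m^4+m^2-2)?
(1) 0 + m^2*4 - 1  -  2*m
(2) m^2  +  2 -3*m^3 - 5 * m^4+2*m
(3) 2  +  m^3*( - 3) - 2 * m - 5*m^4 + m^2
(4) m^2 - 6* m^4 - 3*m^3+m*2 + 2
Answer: 2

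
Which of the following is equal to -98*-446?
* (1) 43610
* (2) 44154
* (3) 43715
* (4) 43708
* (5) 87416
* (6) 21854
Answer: 4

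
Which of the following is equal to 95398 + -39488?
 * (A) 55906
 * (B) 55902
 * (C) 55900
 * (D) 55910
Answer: D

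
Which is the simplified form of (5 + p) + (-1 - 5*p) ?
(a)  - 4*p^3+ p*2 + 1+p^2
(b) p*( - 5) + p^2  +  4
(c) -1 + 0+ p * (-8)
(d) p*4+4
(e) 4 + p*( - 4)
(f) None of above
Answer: e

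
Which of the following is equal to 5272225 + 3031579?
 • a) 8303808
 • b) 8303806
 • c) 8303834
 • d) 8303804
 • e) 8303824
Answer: d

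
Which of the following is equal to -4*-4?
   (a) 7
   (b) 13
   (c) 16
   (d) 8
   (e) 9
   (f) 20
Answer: c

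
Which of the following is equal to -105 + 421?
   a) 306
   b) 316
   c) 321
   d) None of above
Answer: b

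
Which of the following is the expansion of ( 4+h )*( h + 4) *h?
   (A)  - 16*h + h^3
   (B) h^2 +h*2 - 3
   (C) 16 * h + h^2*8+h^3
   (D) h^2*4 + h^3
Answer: C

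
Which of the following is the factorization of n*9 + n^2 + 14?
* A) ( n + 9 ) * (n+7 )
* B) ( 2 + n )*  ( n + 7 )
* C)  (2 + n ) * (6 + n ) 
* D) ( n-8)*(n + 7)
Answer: B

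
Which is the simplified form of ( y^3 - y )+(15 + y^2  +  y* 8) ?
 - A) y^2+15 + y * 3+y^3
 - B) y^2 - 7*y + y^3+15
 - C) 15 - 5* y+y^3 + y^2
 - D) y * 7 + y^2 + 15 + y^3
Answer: D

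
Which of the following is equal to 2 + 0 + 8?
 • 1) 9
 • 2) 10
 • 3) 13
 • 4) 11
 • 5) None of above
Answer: 2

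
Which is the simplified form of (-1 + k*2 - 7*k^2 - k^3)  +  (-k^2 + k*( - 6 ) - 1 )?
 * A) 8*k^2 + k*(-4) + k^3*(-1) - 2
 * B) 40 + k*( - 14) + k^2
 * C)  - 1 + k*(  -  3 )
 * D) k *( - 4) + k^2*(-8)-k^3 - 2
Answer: D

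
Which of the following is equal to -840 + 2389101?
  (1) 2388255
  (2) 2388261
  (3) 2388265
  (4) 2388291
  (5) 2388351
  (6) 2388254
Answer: 2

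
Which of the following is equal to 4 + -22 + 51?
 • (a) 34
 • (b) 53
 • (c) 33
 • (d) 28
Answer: c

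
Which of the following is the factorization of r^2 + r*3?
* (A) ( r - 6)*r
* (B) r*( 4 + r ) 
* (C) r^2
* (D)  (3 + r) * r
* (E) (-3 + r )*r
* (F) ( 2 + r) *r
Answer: D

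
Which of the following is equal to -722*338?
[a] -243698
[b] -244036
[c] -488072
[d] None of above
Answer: b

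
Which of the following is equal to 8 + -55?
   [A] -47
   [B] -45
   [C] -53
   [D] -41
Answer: A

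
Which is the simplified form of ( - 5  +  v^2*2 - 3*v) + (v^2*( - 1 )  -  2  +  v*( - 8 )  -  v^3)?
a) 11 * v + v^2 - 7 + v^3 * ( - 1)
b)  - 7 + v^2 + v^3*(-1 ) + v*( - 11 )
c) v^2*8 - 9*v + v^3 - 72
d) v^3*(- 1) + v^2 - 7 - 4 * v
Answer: b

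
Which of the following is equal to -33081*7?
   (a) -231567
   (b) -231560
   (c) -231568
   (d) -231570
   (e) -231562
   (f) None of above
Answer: a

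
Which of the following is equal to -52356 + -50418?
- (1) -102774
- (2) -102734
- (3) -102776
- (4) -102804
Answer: 1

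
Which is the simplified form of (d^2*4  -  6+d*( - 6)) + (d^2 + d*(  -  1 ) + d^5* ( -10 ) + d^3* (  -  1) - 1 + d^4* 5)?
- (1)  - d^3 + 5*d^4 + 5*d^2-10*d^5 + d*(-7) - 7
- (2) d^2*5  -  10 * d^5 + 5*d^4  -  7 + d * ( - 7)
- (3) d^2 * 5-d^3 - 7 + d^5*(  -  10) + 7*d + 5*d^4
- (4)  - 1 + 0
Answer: 1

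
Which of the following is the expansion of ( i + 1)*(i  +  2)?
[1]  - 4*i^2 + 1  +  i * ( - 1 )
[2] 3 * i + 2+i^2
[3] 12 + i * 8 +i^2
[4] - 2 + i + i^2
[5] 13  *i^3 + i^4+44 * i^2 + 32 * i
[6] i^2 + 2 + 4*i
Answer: 2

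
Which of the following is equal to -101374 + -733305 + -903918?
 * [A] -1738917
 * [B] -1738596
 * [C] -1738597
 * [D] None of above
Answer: C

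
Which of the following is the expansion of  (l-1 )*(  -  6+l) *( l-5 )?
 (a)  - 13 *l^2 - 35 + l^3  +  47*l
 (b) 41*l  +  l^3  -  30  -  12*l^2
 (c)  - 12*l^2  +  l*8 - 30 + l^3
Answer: b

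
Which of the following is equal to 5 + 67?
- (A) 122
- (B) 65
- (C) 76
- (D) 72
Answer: D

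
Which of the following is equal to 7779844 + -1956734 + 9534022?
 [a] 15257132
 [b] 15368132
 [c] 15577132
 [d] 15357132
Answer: d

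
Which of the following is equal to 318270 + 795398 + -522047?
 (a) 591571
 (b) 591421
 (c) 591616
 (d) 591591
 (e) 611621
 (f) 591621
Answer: f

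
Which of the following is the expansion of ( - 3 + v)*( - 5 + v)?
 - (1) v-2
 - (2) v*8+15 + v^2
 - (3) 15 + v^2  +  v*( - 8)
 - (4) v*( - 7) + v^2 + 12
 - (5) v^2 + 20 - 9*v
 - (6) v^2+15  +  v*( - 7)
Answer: 3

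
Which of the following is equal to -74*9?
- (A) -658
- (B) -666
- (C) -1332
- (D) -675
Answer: B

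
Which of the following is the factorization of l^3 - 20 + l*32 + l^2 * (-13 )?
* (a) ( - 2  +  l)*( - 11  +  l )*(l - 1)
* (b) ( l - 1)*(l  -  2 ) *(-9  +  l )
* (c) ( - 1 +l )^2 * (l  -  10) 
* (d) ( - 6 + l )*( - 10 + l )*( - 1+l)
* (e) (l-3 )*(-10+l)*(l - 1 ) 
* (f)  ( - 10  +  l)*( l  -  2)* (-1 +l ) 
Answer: f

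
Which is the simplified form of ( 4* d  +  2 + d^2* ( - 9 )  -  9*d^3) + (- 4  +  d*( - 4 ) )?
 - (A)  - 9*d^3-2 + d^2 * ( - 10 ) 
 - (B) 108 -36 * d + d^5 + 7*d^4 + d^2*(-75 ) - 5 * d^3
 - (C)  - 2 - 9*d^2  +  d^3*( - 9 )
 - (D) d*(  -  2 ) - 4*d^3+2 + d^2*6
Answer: C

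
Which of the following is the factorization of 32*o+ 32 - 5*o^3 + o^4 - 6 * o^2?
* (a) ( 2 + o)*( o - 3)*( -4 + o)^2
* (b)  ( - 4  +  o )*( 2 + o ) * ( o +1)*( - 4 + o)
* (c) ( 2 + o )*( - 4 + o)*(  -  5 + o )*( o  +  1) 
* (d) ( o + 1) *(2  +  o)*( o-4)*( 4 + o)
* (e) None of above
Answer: b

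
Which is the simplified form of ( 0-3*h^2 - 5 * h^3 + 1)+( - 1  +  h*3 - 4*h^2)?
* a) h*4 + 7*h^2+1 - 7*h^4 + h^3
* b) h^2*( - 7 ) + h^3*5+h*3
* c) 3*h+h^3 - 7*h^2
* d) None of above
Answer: d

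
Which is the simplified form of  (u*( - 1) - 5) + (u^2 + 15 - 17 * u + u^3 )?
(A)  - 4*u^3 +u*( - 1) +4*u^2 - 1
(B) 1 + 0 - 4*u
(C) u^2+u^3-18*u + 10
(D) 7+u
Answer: C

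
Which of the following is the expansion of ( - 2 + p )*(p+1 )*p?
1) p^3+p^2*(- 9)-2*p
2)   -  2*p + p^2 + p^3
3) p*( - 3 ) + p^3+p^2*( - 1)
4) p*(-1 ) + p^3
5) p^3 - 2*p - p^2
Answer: 5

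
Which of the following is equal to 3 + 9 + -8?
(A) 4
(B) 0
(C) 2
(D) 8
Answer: A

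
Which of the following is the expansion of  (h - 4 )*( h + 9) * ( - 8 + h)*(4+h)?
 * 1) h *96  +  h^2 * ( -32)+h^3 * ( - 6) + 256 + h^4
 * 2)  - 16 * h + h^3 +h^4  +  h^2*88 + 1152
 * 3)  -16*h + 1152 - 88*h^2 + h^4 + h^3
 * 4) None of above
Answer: 3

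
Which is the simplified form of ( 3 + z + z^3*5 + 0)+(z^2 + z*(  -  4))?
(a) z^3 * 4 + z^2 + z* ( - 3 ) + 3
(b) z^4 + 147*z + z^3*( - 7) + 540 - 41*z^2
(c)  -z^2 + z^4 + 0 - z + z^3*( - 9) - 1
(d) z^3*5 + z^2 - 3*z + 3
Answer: d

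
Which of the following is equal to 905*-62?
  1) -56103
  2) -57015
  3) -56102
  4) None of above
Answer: 4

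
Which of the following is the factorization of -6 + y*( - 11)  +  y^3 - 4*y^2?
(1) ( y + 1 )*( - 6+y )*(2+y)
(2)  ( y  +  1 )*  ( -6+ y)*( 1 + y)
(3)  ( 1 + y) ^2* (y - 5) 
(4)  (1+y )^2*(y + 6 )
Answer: 2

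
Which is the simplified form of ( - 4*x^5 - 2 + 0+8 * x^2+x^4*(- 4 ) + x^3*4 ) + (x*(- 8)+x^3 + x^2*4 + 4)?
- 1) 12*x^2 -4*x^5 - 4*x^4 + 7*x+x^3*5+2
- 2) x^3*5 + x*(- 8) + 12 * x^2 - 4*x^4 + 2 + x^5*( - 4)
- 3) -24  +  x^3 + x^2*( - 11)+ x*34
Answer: 2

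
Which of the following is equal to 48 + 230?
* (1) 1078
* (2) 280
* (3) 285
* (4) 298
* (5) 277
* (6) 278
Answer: 6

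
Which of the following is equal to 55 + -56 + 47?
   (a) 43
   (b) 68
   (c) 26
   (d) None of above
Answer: d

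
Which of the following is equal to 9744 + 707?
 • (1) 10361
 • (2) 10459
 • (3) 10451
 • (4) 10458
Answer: 3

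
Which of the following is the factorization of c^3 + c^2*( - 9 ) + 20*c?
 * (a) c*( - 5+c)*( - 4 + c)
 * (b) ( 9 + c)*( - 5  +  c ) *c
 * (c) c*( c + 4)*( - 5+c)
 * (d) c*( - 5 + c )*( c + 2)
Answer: a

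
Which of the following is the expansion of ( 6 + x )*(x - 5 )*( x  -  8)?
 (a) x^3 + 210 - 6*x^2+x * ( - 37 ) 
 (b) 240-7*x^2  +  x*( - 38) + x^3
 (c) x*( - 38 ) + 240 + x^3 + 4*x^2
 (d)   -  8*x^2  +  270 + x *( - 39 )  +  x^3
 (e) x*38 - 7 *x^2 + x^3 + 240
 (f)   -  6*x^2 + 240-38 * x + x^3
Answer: b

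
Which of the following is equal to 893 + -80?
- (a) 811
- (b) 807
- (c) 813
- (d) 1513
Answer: c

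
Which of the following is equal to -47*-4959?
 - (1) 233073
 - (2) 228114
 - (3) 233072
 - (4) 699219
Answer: 1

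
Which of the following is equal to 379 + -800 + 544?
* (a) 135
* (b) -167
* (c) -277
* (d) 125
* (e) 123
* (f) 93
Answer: e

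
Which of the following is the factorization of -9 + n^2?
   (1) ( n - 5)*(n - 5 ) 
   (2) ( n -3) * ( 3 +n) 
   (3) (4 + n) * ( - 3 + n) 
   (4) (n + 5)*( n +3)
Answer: 2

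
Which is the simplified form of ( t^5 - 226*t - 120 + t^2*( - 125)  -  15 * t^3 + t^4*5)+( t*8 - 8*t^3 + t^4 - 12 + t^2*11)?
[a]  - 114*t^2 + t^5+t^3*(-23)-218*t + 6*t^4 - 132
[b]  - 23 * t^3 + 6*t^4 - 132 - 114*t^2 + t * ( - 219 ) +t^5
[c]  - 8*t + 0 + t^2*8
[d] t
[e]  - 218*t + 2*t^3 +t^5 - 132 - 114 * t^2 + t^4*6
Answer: a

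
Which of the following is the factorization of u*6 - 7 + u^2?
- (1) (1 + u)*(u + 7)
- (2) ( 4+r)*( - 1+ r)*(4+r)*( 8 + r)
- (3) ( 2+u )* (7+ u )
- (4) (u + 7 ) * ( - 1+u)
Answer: 4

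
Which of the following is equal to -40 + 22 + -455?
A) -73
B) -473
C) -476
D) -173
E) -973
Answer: B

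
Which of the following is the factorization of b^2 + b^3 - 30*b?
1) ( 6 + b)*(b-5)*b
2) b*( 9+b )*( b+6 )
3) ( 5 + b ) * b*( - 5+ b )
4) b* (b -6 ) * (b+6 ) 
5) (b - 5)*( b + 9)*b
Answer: 1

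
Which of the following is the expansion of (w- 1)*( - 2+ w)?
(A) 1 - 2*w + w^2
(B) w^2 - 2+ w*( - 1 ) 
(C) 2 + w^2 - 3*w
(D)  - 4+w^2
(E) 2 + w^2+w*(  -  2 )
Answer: C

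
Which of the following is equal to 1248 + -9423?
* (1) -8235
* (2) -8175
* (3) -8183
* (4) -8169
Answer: 2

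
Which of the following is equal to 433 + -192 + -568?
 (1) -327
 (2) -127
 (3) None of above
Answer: 1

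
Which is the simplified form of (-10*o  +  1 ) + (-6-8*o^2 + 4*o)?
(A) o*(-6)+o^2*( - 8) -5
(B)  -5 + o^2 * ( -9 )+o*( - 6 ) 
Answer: A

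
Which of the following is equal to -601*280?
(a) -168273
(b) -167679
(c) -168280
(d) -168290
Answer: c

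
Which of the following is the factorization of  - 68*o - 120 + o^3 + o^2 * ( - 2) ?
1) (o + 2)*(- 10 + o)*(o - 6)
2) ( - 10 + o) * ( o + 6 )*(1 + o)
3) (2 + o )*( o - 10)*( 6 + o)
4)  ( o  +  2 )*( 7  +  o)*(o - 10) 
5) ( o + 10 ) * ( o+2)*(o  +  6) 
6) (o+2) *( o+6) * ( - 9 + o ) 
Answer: 3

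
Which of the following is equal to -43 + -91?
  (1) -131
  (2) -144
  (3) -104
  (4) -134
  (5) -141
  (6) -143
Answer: 4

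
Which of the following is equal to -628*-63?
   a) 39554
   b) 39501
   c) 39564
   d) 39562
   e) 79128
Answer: c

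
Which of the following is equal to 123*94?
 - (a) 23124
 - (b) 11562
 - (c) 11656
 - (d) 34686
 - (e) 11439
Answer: b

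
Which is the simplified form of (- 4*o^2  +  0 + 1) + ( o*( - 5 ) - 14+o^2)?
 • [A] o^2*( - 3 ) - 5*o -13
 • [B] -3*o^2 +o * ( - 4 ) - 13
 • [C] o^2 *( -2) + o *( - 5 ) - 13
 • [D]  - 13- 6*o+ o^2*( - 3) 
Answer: A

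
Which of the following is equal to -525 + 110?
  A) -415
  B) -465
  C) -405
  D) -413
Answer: A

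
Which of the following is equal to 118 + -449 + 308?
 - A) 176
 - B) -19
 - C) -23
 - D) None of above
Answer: C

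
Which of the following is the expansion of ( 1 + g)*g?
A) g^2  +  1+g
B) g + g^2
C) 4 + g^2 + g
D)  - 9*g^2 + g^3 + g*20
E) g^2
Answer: B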